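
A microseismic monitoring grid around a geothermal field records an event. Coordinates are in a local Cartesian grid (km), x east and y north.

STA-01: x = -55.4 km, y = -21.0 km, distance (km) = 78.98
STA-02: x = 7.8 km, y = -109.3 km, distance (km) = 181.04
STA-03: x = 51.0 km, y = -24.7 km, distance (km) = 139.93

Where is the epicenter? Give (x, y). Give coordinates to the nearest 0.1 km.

Circle about each station: (x + 55.4)² + (y + 21.0)² = 78.98²; (x − 7.8)² + (y + 109.3)² = 181.04²; (x − 51.0)² + (y + 24.7)² = 139.93².
Subtracting the STA-01 equation from the STA-02 and STA-03 equations removes the quadratic terms:
126.4 x − 176.6 y = -18040.47
212.8 x − 7.4 y = -13641.63
Solving the 2×2 system: x ≈ -62.1, y ≈ 57.7 km.

x ≈ -62.1 km, y ≈ 57.7 km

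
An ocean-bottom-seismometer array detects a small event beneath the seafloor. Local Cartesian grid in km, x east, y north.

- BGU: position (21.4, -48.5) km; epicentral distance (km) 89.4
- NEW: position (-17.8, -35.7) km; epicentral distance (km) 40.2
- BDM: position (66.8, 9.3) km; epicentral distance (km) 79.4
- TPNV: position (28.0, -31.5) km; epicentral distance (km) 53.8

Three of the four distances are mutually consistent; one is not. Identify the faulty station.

Solve using three stations at a time. Using NEW, BDM, TPNV (subtract circle equations pairwise → linear system) gives (x, y) ≈ (-12.3, 3.9).
Distances from that point to each station vs reported:
  BGU: calculated 62.3 vs reported 89.4 → residual 27.1 km
  NEW: calculated 40.0 vs reported 40.2 → residual 0.2 km
  BDM: calculated 79.3 vs reported 79.4 → residual 0.1 km
  TPNV: calculated 53.6 vs reported 53.8 → residual 0.2 km
NEW, BDM, TPNV are mutually consistent (residuals ≈ 0); BGU is off by 27.1 km.

BGU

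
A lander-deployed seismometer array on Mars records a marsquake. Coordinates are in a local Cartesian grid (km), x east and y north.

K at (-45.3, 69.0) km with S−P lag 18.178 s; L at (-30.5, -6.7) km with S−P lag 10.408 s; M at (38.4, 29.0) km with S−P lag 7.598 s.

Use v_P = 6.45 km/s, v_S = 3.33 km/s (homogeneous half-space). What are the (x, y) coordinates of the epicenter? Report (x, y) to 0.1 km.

Distance from S−P lag: d = Δt · v_P v_S / (v_P − v_S) = Δt · (6.45·3.33)/(6.45−3.33) ≈ 6.8841·Δt.
So d_K = 125.14, d_L = 71.65, d_M = 52.31 km.
Circle about each station: (x + 45.3)² + (y − 69.0)² = 125.14²; (x + 30.5)² + (y + 6.7)² = 71.65²; (x − 38.4)² + (y − 29.0)² = 52.31².
Subtracting pairs of circle equations eliminates x²+y² and gives linear equations (the radical axes):
29.6 x − 151.4 y = 4688.35
167.4 x − 80.0 y = 8426.15
Solving the 2×2 system: x ≈ 39.2, y ≈ -23.3 km.
Check against K (with the unrounded x, y): √((x + 45.3)²+(y − 69.0)²) = 125.14 ≈ 125.14 km. ✓

x ≈ 39.2 km, y ≈ -23.3 km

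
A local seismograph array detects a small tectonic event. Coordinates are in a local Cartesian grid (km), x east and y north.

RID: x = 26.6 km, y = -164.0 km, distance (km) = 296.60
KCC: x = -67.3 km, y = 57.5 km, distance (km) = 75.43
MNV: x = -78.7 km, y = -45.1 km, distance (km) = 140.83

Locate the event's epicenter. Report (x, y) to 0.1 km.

Circle about each station: (x − 26.6)² + (y + 164.0)² = 296.60²; (x + 67.3)² + (y − 57.5)² = 75.43²; (x + 78.7)² + (y + 45.1)² = 140.83².
Subtracting pairs of circle equations eliminates x²+y² and gives linear equations (the radical axes):
-187.8 x + 443.0 y = 62513.86
-210.6 x + 237.8 y = 48762.61
Solving the 2×2 system: x ≈ -138.5, y ≈ 82.4 km.

x ≈ -138.5 km, y ≈ 82.4 km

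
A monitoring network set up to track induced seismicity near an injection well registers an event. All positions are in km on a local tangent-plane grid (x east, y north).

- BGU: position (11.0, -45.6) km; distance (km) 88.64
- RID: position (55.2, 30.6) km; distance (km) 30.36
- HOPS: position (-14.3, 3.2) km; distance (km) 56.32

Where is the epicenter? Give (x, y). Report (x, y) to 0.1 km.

Circle about each station: (x − 11.0)² + (y + 45.6)² = 88.64²; (x − 55.2)² + (y − 30.6)² = 30.36²; (x + 14.3)² + (y − 3.2)² = 56.32².
Subtracting pairs of circle equations eliminates x²+y² and gives linear equations (the radical axes):
88.4 x + 152.4 y = 8718.36
-50.6 x + 97.6 y = 2699.48
Solving the 2×2 system: x ≈ 26.9, y ≈ 41.6 km.

26.9 km east, 41.6 km north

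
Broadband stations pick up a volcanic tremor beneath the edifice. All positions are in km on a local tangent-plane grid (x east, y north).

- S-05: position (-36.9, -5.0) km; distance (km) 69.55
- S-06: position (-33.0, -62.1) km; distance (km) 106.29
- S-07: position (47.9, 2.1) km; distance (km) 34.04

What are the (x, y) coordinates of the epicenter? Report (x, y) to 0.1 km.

24.8 km east, 27.1 km north

Circle about each station: (x + 36.9)² + (y + 5.0)² = 69.55²; (x + 33.0)² + (y + 62.1)² = 106.29²; (x − 47.9)² + (y − 2.1)² = 34.04².
Subtracting the S-05 equation from the S-06 and S-07 equations removes the quadratic terms:
7.8 x − 114.2 y = -2901.56
169.6 x + 14.2 y = 4590.69
Solving the 2×2 system: x ≈ 24.8, y ≈ 27.1 km.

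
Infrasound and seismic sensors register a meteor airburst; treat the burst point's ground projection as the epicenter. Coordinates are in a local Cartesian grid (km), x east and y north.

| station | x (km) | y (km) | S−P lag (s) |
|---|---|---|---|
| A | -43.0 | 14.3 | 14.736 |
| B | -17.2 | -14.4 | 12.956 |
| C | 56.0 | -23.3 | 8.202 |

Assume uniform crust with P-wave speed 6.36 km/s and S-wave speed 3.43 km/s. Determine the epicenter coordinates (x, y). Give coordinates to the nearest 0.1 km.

x ≈ 64.3 km, y ≈ 37.2 km

Distance from S−P lag: d = Δt · v_P v_S / (v_P − v_S) = Δt · (6.36·3.43)/(6.36−3.43) ≈ 7.4453·Δt.
So d_A = 109.71, d_B = 96.46, d_C = 61.07 km.
Circle about each station: (x + 43.0)² + (y − 14.3)² = 109.71²; (x + 17.2)² + (y + 14.4)² = 96.46²; (x − 56.0)² + (y + 23.3)² = 61.07².
Subtracting pairs of circle equations eliminates x²+y² and gives linear equations (the radical axes):
51.6 x − 57.4 y = 1181.46
198.0 x − 75.2 y = 9932.14
Solving the 2×2 system: x ≈ 64.3, y ≈ 37.2 km.
Check against A (with the unrounded x, y): √((x + 43.0)²+(y − 14.3)²) = 109.72 ≈ 109.71 km. ✓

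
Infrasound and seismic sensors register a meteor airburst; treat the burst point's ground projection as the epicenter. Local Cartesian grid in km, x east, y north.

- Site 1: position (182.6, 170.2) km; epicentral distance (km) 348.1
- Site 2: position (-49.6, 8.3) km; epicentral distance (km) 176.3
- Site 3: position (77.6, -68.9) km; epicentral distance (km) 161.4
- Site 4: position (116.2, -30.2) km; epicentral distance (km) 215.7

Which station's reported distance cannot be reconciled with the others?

Site 1

Solve using three stations at a time. Using Site 2, Site 3, Site 4 (subtract circle equations pairwise → linear system) gives (x, y) ≈ (-49.7, -167.9).
Distances from that point to each station vs reported:
  Site 1: calculated 410.2 vs reported 348.1 → residual 62.1 km
  Site 2: calculated 176.2 vs reported 176.3 → residual 0.1 km
  Site 3: calculated 161.3 vs reported 161.4 → residual 0.1 km
  Site 4: calculated 215.6 vs reported 215.7 → residual 0.1 km
Site 2, Site 3, Site 4 are mutually consistent (residuals ≈ 0); Site 1 is off by 62.1 km.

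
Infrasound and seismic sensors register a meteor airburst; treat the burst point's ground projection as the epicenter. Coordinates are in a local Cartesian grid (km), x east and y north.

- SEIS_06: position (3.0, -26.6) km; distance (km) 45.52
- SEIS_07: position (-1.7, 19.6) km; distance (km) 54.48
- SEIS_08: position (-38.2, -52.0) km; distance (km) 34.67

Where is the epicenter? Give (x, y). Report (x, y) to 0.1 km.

-41.6 km east, -17.5 km north

Circle about each station: (x − 3.0)² + (y + 26.6)² = 45.52²; (x + 1.7)² + (y − 19.6)² = 54.48²; (x + 38.2)² + (y + 52.0)² = 34.67².
Subtracting pairs of circle equations eliminates x²+y² and gives linear equations (the radical axes):
-9.4 x + 92.4 y = -1225.51
-82.4 x − 50.8 y = 4316.74
Solving the 2×2 system: x ≈ -41.6, y ≈ -17.5 km.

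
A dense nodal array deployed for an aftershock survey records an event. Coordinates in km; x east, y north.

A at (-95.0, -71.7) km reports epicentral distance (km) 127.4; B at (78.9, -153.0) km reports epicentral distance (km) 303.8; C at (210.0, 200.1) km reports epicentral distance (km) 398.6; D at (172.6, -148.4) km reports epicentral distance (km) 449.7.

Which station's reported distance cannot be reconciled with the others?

D

Solve using three stations at a time. Using A, B, C (subtract circle equations pairwise → linear system) gives (x, y) ≈ (-155.3, 40.5).
Distances from that point to each station vs reported:
  A: calculated 127.4 vs reported 127.4 → residual 0.0 km
  B: calculated 303.8 vs reported 303.8 → residual 0.0 km
  C: calculated 398.6 vs reported 398.6 → residual 0.0 km
  D: calculated 378.4 vs reported 449.7 → residual 71.3 km
A, B, C are mutually consistent (residuals ≈ 0); D is off by 71.3 km.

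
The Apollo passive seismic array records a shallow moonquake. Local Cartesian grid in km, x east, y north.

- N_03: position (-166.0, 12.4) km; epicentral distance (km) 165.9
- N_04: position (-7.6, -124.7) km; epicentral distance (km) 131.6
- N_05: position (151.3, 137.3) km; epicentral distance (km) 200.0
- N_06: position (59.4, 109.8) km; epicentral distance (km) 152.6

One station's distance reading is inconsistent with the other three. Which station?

N_06

Solve using three stations at a time. Using N_03, N_04, N_05 (subtract circle equations pairwise → linear system) gives (x, y) ≈ (-0.2, 6.7).
Distances from that point to each station vs reported:
  N_03: calculated 165.9 vs reported 165.9 → residual 0.0 km
  N_04: calculated 131.6 vs reported 131.6 → residual 0.0 km
  N_05: calculated 200.0 vs reported 200.0 → residual 0.0 km
  N_06: calculated 119.1 vs reported 152.6 → residual 33.5 km
N_03, N_04, N_05 are mutually consistent (residuals ≈ 0); N_06 is off by 33.5 km.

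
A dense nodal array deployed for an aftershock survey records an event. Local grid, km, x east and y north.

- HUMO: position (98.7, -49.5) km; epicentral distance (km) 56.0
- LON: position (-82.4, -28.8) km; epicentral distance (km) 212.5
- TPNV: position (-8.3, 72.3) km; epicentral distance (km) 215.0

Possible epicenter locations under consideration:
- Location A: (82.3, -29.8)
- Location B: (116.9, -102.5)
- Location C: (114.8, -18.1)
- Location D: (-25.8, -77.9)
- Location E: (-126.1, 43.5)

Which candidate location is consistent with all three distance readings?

For each candidate, compare |candidate − station| to the reported distance:
Location A: residuals HUMO 30.4, LON 47.8, TPNV 78.5 → max 78.5 km
Location B: residuals HUMO 0.0, LON 0.0, TPNV 0.0 → max 0.0 km
Location C: residuals HUMO 20.7, LON 15.0, TPNV 62.3 → max 62.3 km
Location D: residuals HUMO 71.7, LON 137.6, TPNV 63.8 → max 137.6 km
Location E: residuals HUMO 187.3, LON 128.0, TPNV 93.7 → max 187.3 km
Only Location B has all residuals ≈ 0.

Location B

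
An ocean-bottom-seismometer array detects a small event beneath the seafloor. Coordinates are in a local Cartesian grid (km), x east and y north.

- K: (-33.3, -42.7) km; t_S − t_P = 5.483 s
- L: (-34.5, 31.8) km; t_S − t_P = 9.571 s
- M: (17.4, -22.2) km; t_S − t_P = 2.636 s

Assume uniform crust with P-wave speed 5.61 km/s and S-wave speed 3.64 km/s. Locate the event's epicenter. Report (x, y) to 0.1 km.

23.2 km east, -48.9 km north

Distance from S−P lag: d = Δt · v_P v_S / (v_P − v_S) = Δt · (5.61·3.64)/(5.61−3.64) ≈ 10.3657·Δt.
So d_K = 56.84, d_L = 99.21, d_M = 27.32 km.
Circle about each station: (x + 33.3)² + (y + 42.7)² = 56.84²; (x + 34.5)² + (y − 31.8)² = 99.21²; (x − 17.4)² + (y + 22.2)² = 27.32².
Subtracting the K equation from the L and M equations removes the quadratic terms:
-2.4 x + 149.0 y = -7342.53
101.4 x + 41.0 y = 347.82
Solving the 2×2 system: x ≈ 23.2, y ≈ -48.9 km.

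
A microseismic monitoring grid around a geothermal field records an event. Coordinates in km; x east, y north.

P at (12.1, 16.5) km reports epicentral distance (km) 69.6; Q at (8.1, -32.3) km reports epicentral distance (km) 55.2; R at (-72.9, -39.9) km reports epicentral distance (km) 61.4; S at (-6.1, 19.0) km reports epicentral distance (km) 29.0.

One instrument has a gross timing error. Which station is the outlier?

Solve using three stations at a time. Using Q, R, S (subtract circle equations pairwise → linear system) gives (x, y) ≈ (-31.9, 5.8).
Distances from that point to each station vs reported:
  P: calculated 45.3 vs reported 69.6 → residual 24.3 km
  Q: calculated 55.2 vs reported 55.2 → residual 0.0 km
  R: calculated 61.4 vs reported 61.4 → residual 0.0 km
  S: calculated 29.0 vs reported 29.0 → residual 0.0 km
Q, R, S are mutually consistent (residuals ≈ 0); P is off by 24.3 km.

P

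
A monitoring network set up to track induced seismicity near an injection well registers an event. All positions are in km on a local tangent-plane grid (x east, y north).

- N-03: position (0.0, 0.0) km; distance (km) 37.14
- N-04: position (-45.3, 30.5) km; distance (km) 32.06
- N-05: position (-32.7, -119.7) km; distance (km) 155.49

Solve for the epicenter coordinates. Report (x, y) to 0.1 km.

-13.5 km east, 34.6 km north

Circle about each station: x² + y² = 37.14²; (x + 45.3)² + (y − 30.5)² = 32.06²; (x + 32.7)² + (y + 119.7)² = 155.49².
Subtracting the N-03 equation from the N-04 and N-05 equations removes the quadratic terms:
-90.6 x + 61.0 y = 3333.88
-65.4 x − 239.4 y = -7400.38
Solving the 2×2 system: x ≈ -13.5, y ≈ 34.6 km.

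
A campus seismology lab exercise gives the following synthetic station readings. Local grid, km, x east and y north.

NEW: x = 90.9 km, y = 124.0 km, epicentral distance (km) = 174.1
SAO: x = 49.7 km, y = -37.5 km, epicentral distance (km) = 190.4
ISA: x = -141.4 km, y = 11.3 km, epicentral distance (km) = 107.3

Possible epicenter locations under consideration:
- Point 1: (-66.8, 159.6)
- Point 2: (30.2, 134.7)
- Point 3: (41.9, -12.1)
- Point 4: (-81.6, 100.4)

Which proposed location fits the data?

Point 4

For each candidate, compare |candidate − station| to the reported distance:
Point 1: residuals NEW 12.4, SAO 38.6, ISA 58.7 → max 58.7 km
Point 2: residuals NEW 112.5, SAO 17.1, ISA 104.1 → max 112.5 km
Point 3: residuals NEW 29.4, SAO 163.8, ISA 77.5 → max 163.8 km
Point 4: residuals NEW 0.0, SAO 0.0, ISA 0.0 → max 0.0 km
Only Point 4 has all residuals ≈ 0.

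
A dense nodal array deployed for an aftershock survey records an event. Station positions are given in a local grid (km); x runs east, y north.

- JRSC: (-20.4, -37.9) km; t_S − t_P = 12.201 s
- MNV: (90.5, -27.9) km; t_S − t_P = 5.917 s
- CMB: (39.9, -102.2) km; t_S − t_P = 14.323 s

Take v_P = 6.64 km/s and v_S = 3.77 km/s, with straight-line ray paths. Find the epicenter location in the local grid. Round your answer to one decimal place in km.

(69.4, 19.2)

Distance from S−P lag: d = Δt · v_P v_S / (v_P − v_S) = Δt · (6.64·3.77)/(6.64−3.77) ≈ 8.7222·Δt.
So d_JRSC = 106.42, d_MNV = 51.61, d_CMB = 124.93 km.
Circle about each station: (x + 20.4)² + (y + 37.9)² = 106.42²; (x − 90.5)² + (y + 27.9)² = 51.61²; (x − 39.9)² + (y + 102.2)² = 124.93².
Subtracting the JRSC equation from the MNV and CMB equations removes the quadratic terms:
221.8 x + 20.0 y = 15777.71
120.6 x − 128.6 y = 5901.99
Solving the 2×2 system: x ≈ 69.4, y ≈ 19.2 km.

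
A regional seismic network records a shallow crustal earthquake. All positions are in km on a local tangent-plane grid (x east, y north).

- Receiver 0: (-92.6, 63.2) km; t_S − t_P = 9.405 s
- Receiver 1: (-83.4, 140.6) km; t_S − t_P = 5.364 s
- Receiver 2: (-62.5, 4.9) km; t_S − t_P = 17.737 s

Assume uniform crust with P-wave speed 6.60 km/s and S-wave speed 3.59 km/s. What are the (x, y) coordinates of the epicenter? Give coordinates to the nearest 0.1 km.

(-124.3, 130.1)

Distance from S−P lag: d = Δt · v_P v_S / (v_P − v_S) = Δt · (6.60·3.59)/(6.60−3.59) ≈ 7.8718·Δt.
So d_Receiver 0 = 74.03, d_Receiver 1 = 42.22, d_Receiver 2 = 139.62 km.
Circle about each station: (x + 92.6)² + (y − 63.2)² = 74.03²; (x + 83.4)² + (y − 140.6)² = 42.22²; (x + 62.5)² + (y − 4.9)² = 139.62².
Subtracting pairs of circle equations eliminates x²+y² and gives linear equations (the radical axes):
18.4 x + 154.8 y = 17852.83
60.2 x − 116.6 y = -22652.04
Solving the 2×2 system: x ≈ -124.3, y ≈ 130.1 km.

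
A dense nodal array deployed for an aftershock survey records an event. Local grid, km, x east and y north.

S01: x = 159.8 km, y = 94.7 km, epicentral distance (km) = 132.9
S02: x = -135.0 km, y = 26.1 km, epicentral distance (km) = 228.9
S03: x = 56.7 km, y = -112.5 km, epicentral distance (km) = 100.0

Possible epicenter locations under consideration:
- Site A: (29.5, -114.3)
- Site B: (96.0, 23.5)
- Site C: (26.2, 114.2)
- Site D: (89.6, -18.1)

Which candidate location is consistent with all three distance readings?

Site D

For each candidate, compare |candidate − station| to the reported distance:
Site A: residuals S01 113.4, S02 12.6, S03 72.7 → max 113.4 km
Site B: residuals S01 37.3, S02 2.1, S03 41.6 → max 41.6 km
Site C: residuals S01 2.1, S02 45.2, S03 128.7 → max 128.7 km
Site D: residuals S01 0.0, S02 0.0, S03 0.0 → max 0.0 km
Only Site D has all residuals ≈ 0.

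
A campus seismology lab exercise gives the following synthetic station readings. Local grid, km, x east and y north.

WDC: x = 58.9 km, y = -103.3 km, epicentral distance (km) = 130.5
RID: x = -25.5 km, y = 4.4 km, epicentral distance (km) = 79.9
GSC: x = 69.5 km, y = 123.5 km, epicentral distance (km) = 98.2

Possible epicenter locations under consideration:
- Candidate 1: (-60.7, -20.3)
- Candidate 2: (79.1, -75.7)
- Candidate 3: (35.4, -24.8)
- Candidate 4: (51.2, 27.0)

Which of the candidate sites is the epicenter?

For each candidate, compare |candidate − station| to the reported distance:
Candidate 1: residuals WDC 15.1, RID 36.9, GSC 95.8 → max 95.8 km
Candidate 2: residuals WDC 96.3, RID 51.8, GSC 101.2 → max 101.2 km
Candidate 3: residuals WDC 48.6, RID 12.4, GSC 54.0 → max 54.0 km
Candidate 4: residuals WDC 0.0, RID 0.1, GSC 0.0 → max 0.1 km
Only Candidate 4 has all residuals ≈ 0.

Candidate 4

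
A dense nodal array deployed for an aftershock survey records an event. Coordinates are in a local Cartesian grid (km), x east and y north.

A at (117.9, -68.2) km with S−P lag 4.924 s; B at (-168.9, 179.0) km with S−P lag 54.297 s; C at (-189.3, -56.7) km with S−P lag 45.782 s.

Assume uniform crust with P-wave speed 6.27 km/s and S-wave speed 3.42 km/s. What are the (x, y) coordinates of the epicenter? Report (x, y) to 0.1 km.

(154.9, -70.1)

Distance from S−P lag: d = Δt · v_P v_S / (v_P − v_S) = Δt · (6.27·3.42)/(6.27−3.42) ≈ 7.5240·Δt.
So d_A = 37.05, d_B = 408.53, d_C = 344.46 km.
Circle about each station: (x − 117.9)² + (y + 68.2)² = 37.05²; (x + 168.9)² + (y − 179.0)² = 408.53²; (x + 189.3)² + (y + 56.7)² = 344.46².
Subtracting pairs of circle equations eliminates x²+y² and gives linear equations (the radical axes):
-573.6 x + 494.4 y = -123507.50
-614.4 x + 23.0 y = -96782.26
Solving the 2×2 system: x ≈ 154.9, y ≈ -70.1 km.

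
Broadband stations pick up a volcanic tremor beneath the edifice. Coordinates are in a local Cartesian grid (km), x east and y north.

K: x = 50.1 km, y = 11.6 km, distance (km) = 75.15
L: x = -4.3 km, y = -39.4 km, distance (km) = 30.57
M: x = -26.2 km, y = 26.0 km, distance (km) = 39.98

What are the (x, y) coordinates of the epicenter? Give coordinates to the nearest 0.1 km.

Circle about each station: (x − 50.1)² + (y − 11.6)² = 75.15²; (x + 4.3)² + (y + 39.4)² = 30.57²; (x + 26.2)² + (y − 26.0)² = 39.98².
Subtracting the K equation from the L and M equations removes the quadratic terms:
-108.8 x − 102.0 y = 3639.28
-152.6 x + 28.8 y = 2766.99
Solving the 2×2 system: x ≈ -20.7, y ≈ -13.6 km.

(-20.7, -13.6)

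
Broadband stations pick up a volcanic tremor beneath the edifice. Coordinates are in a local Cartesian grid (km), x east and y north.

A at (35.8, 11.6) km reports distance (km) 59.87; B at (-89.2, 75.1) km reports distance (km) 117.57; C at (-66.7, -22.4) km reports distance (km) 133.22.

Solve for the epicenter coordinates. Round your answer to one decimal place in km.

(28.3, 71.0)

Circle about each station: (x − 35.8)² + (y − 11.6)² = 59.87²; (x + 89.2)² + (y − 75.1)² = 117.57²; (x + 66.7)² + (y + 22.4)² = 133.22².
Subtracting pairs of circle equations eliminates x²+y² and gives linear equations (the radical axes):
-250.0 x + 127.0 y = 1942.16
-205.0 x − 68.0 y = -10628.70
Solving the 2×2 system: x ≈ 28.3, y ≈ 71.0 km.
Check against A (with the unrounded x, y): √((x − 35.8)²+(y − 11.6)²) = 59.87 ≈ 59.87 km. ✓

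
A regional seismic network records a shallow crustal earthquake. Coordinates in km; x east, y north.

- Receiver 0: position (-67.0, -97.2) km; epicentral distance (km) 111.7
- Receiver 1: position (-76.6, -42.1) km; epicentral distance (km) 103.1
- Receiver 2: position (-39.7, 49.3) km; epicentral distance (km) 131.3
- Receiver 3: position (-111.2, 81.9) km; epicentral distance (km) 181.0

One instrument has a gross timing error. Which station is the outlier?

Solve using three stations at a time. Using Receiver 0, Receiver 1, Receiver 3 (subtract circle equations pairwise → linear system) gives (x, y) ≈ (26.3, -35.8).
Distances from that point to each station vs reported:
  Receiver 0: calculated 111.7 vs reported 111.7 → residual 0.0 km
  Receiver 1: calculated 103.1 vs reported 103.1 → residual 0.0 km
  Receiver 2: calculated 107.7 vs reported 131.3 → residual 23.6 km
  Receiver 3: calculated 181.0 vs reported 181.0 → residual 0.0 km
Receiver 0, Receiver 1, Receiver 3 are mutually consistent (residuals ≈ 0); Receiver 2 is off by 23.6 km.

Receiver 2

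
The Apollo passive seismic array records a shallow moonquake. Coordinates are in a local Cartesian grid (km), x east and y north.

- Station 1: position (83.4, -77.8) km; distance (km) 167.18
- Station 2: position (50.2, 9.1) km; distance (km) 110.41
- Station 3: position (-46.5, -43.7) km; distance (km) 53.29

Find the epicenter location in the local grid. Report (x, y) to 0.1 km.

-60.2 km east, 7.8 km north

Circle about each station: (x − 83.4)² + (y + 77.8)² = 167.18²; (x − 50.2)² + (y − 9.1)² = 110.41²; (x + 46.5)² + (y + 43.7)² = 53.29².
Subtracting pairs of circle equations eliminates x²+y² and gives linear equations (the radical axes):
-66.4 x + 173.8 y = 5353.23
-259.8 x + 68.2 y = 16172.87
Solving the 2×2 system: x ≈ -60.2, y ≈ 7.8 km.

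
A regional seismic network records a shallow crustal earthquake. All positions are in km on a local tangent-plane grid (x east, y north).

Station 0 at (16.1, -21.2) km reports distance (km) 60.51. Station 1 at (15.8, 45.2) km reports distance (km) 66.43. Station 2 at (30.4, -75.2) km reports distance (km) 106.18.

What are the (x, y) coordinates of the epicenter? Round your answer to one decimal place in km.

-37.9 km east, 6.1 km north

Circle about each station: (x − 16.1)² + (y + 21.2)² = 60.51²; (x − 15.8)² + (y − 45.2)² = 66.43²; (x − 30.4)² + (y + 75.2)² = 106.18².
Subtracting pairs of circle equations eliminates x²+y² and gives linear equations (the radical axes):
-0.6 x + 132.8 y = 832.55
28.6 x − 108.0 y = -1742.18
Solving the 2×2 system: x ≈ -37.9, y ≈ 6.1 km.
Check against Station 0 (with the unrounded x, y): √((x − 16.1)²+(y + 21.2)²) = 60.50 ≈ 60.51 km. ✓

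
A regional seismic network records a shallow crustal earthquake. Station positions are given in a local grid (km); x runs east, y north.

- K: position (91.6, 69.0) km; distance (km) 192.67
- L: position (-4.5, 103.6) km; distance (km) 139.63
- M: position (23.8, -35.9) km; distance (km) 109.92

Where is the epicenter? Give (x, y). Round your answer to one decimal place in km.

x ≈ -83.4 km, y ≈ -11.6 km

Circle about each station: (x − 91.6)² + (y − 69.0)² = 192.67²; (x + 4.5)² + (y − 103.6)² = 139.63²; (x − 23.8)² + (y + 35.9)² = 109.92².
Subtracting the K equation from the L and M equations removes the quadratic terms:
-192.2 x + 69.2 y = 15226.84
-135.6 x − 209.8 y = 13743.01
Solving the 2×2 system: x ≈ -83.4, y ≈ -11.6 km.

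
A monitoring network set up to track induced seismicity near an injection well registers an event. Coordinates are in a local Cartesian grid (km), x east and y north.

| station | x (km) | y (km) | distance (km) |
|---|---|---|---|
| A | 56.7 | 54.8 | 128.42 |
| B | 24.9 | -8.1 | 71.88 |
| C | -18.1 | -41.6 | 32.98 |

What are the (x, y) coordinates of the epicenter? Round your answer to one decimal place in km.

Circle about each station: (x − 56.7)² + (y − 54.8)² = 128.42²; (x − 24.9)² + (y + 8.1)² = 71.88²; (x + 18.1)² + (y + 41.6)² = 32.98².
Subtracting pairs of circle equations eliminates x²+y² and gives linear equations (the radical axes):
-63.6 x − 125.8 y = 5792.65
-149.6 x − 192.8 y = 11244.26
Solving the 2×2 system: x ≈ -45.4, y ≈ -23.1 km.
Check against A (with the unrounded x, y): √((x − 56.7)²+(y − 54.8)²) = 128.42 ≈ 128.42 km. ✓

x ≈ -45.4 km, y ≈ -23.1 km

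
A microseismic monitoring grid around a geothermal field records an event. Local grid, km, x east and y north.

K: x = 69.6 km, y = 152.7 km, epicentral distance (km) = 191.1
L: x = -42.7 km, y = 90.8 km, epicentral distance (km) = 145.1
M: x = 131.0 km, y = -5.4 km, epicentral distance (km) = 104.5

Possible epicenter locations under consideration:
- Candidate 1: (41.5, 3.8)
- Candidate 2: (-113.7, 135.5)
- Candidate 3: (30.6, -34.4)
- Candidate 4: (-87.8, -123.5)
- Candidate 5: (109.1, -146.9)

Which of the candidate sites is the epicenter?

Candidate 3

For each candidate, compare |candidate − station| to the reported distance:
Candidate 1: residuals K 39.6, L 24.0, M 14.5 → max 39.6 km
Candidate 2: residuals K 7.0, L 61.2, M 177.9 → max 177.9 km
Candidate 3: residuals K 0.0, L 0.0, M 0.0 → max 0.0 km
Candidate 4: residuals K 126.8, L 73.9, M 144.1 → max 144.1 km
Candidate 5: residuals K 111.1, L 136.9, M 38.7 → max 136.9 km
Only Candidate 3 has all residuals ≈ 0.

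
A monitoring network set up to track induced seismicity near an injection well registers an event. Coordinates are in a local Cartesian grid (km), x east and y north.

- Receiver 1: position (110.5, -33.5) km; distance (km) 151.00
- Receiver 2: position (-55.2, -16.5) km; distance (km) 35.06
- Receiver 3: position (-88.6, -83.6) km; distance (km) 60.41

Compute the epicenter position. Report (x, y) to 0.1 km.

Circle about each station: (x − 110.5)² + (y + 33.5)² = 151.00²; (x + 55.2)² + (y + 16.5)² = 35.06²; (x + 88.6)² + (y + 83.6)² = 60.41².
Subtracting pairs of circle equations eliminates x²+y² and gives linear equations (the radical axes):
-331.4 x + 34.0 y = 11558.59
-398.2 x − 100.2 y = 20658.05
Solving the 2×2 system: x ≈ -39.8, y ≈ -48.0 km.

(-39.8, -48.0)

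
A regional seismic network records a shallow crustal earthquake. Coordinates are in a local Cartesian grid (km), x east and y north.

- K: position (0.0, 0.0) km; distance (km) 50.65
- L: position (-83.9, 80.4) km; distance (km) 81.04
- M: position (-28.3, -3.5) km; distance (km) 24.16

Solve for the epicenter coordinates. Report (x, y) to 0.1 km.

Circle about each station: x² + y² = 50.65²; (x + 83.9)² + (y − 80.4)² = 81.04²; (x + 28.3)² + (y + 3.5)² = 24.16².
Subtracting the K equation from the L and M equations removes the quadratic terms:
-167.8 x + 160.8 y = 9501.31
-56.6 x − 7.0 y = 2794.86
Solving the 2×2 system: x ≈ -50.2, y ≈ 6.7 km.
Check against K (with the unrounded x, y): √(x²+y²) = 50.65 ≈ 50.65 km. ✓

(-50.2, 6.7)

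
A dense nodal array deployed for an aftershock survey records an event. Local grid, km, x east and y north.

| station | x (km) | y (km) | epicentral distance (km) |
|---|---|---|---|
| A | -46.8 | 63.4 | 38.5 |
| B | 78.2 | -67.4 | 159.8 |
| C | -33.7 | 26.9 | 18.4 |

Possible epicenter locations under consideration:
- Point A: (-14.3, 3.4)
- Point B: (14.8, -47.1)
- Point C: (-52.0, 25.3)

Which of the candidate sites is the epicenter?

Point C

For each candidate, compare |candidate − station| to the reported distance:
Point A: residuals A 29.7, B 43.3, C 12.1 → max 43.3 km
Point B: residuals A 88.0, B 93.2, C 70.1 → max 93.2 km
Point C: residuals A 0.0, B 0.0, C 0.0 → max 0.0 km
Only Point C has all residuals ≈ 0.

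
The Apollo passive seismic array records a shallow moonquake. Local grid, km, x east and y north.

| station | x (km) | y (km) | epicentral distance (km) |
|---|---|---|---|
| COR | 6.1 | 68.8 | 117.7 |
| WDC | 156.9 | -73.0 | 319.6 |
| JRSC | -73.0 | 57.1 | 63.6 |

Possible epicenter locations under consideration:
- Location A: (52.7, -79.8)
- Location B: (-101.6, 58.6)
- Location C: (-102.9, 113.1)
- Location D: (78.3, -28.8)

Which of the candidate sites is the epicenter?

Location C

For each candidate, compare |candidate − station| to the reported distance:
Location A: residuals COR 38.0, WDC 215.2, JRSC 122.3 → max 215.2 km
Location B: residuals COR 9.5, WDC 29.5, JRSC 35.0 → max 35.0 km
Location C: residuals COR 0.0, WDC 0.0, JRSC 0.1 → max 0.1 km
Location D: residuals COR 3.7, WDC 229.4, JRSC 110.4 → max 229.4 km
Only Location C has all residuals ≈ 0.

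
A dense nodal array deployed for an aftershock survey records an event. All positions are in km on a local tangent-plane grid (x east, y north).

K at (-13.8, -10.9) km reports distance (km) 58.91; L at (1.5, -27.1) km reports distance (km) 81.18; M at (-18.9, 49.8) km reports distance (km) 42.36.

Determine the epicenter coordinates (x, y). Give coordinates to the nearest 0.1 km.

Circle about each station: (x + 13.8)² + (y + 10.9)² = 58.91²; (x − 1.5)² + (y + 27.1)² = 81.18²; (x + 18.9)² + (y − 49.8)² = 42.36².
Subtracting pairs of circle equations eliminates x²+y² and gives linear equations (the radical axes):
30.6 x − 32.4 y = -2692.39
-10.2 x + 121.4 y = 4204.02
Solving the 2×2 system: x ≈ -56.3, y ≈ 29.9 km.
Check against K (with the unrounded x, y): √((x + 13.8)²+(y + 10.9)²) = 58.93 ≈ 58.91 km. ✓

(-56.3, 29.9)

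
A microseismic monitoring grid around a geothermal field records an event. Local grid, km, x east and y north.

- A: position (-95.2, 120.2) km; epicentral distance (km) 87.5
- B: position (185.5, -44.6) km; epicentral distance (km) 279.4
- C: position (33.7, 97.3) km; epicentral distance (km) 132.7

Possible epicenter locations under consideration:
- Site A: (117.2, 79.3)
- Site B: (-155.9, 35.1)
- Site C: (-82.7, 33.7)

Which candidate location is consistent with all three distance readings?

For each candidate, compare |candidate − station| to the reported distance:
Site A: residuals A 128.8, B 137.9, C 47.3 → max 137.9 km
Site B: residuals A 17.0, B 71.2, C 66.8 → max 71.2 km
Site C: residuals A 0.1, B 0.0, C 0.1 → max 0.1 km
Only Site C has all residuals ≈ 0.

Site C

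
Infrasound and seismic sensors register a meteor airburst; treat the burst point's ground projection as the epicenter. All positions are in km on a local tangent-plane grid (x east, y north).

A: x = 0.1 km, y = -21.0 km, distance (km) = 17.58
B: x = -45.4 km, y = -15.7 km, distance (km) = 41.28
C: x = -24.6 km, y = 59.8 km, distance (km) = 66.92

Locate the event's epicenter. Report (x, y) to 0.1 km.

Circle about each station: (x − 0.1)² + (y + 21.0)² = 17.58²; (x + 45.4)² + (y + 15.7)² = 41.28²; (x + 24.6)² + (y − 59.8)² = 66.92².
Subtracting pairs of circle equations eliminates x²+y² and gives linear equations (the radical axes):
-91.0 x + 10.6 y = 471.66
-49.4 x + 161.6 y = -429.04
Solving the 2×2 system: x ≈ -5.7, y ≈ -4.4 km.

x ≈ -5.7 km, y ≈ -4.4 km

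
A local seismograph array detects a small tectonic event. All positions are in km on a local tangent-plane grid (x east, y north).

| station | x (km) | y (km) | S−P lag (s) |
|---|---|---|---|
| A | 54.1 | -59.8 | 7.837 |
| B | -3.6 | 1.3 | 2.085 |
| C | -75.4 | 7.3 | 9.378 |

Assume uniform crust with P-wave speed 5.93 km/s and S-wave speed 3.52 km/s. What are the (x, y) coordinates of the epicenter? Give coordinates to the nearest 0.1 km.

Distance from S−P lag: d = Δt · v_P v_S / (v_P − v_S) = Δt · (5.93·3.52)/(5.93−3.52) ≈ 8.6612·Δt.
So d_A = 67.88, d_B = 18.06, d_C = 81.23 km.
Circle about each station: (x − 54.1)² + (y + 59.8)² = 67.88²; (x + 3.6)² + (y − 1.3)² = 18.06²; (x + 75.4)² + (y − 7.3)² = 81.23².
Subtracting pairs of circle equations eliminates x²+y² and gives linear equations (the radical axes):
-115.4 x + 122.2 y = -2206.67
-259.0 x + 134.2 y = -2755.02
Solving the 2×2 system: x ≈ 2.5, y ≈ -15.7 km.

x ≈ 2.5 km, y ≈ -15.7 km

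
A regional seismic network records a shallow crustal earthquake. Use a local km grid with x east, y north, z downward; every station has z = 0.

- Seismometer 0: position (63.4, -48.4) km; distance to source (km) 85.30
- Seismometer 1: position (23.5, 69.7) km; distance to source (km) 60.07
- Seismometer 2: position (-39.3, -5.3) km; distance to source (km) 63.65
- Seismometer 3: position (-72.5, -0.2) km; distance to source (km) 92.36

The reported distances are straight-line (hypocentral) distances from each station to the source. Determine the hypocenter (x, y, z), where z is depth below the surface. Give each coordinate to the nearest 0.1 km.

(14.5, 16.4, 26.2)

Each station gives a sphere (x−x_i)² + (y−y_i)² + z² = d_i² (stations at z=0).
Subtracting the Seismometer 0 sphere from Seismometer 1 and Seismometer 2: z² cancels, leaving linear equations in x and y:
-79.8 x + 236.2 y = 2715.91
-205.4 x + 86.2 y = -1564.77
Solving: x ≈ 14.499, y ≈ 16.397 km (keep extra digits for the depth step; rounded: 14.5, 16.4).
Then from the Seismometer 0 sphere: z² = 85.30² − (x − 63.4)² − (y + 48.4)² with x = 14.499, y = 16.397, so z ≈ 26.194 ≈ 26.2 km.
Check against Seismometer 3 (with the unrounded solution): distance 92.36 ≈ 92.36 km. ✓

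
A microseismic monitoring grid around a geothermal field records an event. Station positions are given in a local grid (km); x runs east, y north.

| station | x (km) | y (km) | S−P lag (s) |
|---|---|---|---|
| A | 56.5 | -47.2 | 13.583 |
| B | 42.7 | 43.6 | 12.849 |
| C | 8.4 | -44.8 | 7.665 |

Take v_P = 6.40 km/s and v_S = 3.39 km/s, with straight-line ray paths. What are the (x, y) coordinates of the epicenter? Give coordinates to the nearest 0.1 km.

x ≈ -33.6 km, y ≈ -8.9 km

Distance from S−P lag: d = Δt · v_P v_S / (v_P − v_S) = Δt · (6.40·3.39)/(6.40−3.39) ≈ 7.2080·Δt.
So d_A = 97.91, d_B = 92.62, d_C = 55.25 km.
Circle about each station: (x − 56.5)² + (y + 47.2)² = 97.91²; (x − 42.7)² + (y − 43.6)² = 92.62²; (x − 8.4)² + (y + 44.8)² = 55.25².
Subtracting pairs of circle equations eliminates x²+y² and gives linear equations (the radical axes):
-27.6 x + 181.6 y = -687.94
-96.2 x + 4.8 y = 3191.32
Solving the 2×2 system: x ≈ -33.6, y ≈ -8.9 km.
Check against A (with the unrounded x, y): √((x − 56.5)²+(y + 47.2)²) = 97.92 ≈ 97.91 km. ✓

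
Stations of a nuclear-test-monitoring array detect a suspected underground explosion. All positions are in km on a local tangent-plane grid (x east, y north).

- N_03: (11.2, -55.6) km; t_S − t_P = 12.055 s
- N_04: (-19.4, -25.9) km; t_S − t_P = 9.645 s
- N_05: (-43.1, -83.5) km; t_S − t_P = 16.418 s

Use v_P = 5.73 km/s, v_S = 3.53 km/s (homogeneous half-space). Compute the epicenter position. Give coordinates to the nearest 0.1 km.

16.7 km east, 55.1 km north

Distance from S−P lag: d = Δt · v_P v_S / (v_P − v_S) = Δt · (5.73·3.53)/(5.73−3.53) ≈ 9.1940·Δt.
So d_N_03 = 110.83, d_N_04 = 88.68, d_N_05 = 150.95 km.
Circle about each station: (x − 11.2)² + (y + 55.6)² = 110.83²; (x + 19.4)² + (y + 25.9)² = 88.68²; (x + 43.1)² + (y + 83.5)² = 150.95².
Subtracting the N_03 equation from the N_04 and N_05 equations removes the quadratic terms:
-61.2 x + 59.4 y = 2249.52
-108.6 x − 55.8 y = -4889.55
Solving the 2×2 system: x ≈ 16.7, y ≈ 55.1 km.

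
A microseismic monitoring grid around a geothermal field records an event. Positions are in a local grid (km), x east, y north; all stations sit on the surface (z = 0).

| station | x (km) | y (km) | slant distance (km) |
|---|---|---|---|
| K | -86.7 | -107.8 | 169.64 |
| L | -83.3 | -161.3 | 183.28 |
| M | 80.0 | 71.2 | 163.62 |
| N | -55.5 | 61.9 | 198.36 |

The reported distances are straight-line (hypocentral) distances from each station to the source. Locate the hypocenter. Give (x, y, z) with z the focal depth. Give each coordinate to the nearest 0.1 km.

Each station gives a sphere (x−x_i)² + (y−y_i)² + z² = d_i² (stations at z=0).
Subtracting the K sphere from L and M: z² cancels, leaving linear equations in x and y:
6.8 x − 107.0 y = 9005.02
333.4 x + 358.0 y = -5662.06
Solving: x ≈ 68.698, y ≈ -79.793 km (keep extra digits for the depth step; rounded: 68.7, -79.8).
Then from the K sphere: z² = 169.64² − (x + 86.7)² − (y + 107.8)² with x = 68.698, y = -79.793, so z ≈ 62.006 ≈ 62.0 km.

(68.7, -79.8, 62.0)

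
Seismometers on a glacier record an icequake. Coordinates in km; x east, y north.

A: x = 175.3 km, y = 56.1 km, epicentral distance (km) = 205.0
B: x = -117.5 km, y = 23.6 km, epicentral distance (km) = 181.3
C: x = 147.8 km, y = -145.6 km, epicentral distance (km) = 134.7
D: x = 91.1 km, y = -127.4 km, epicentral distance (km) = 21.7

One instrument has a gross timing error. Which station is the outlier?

Solve using three stations at a time. Using A, B, C (subtract circle equations pairwise → linear system) gives (x, y) ≈ (27.2, -85.6).
Distances from that point to each station vs reported:
  A: calculated 205.0 vs reported 205.0 → residual 0.0 km
  B: calculated 181.3 vs reported 181.3 → residual 0.0 km
  C: calculated 134.7 vs reported 134.7 → residual 0.0 km
  D: calculated 76.3 vs reported 21.7 → residual 54.6 km
A, B, C are mutually consistent (residuals ≈ 0); D is off by 54.6 km.

D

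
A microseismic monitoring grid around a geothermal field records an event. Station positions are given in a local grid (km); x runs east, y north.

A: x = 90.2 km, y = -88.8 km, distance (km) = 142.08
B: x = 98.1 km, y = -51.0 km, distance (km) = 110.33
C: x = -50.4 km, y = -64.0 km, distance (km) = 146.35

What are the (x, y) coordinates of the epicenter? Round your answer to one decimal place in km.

Circle about each station: (x − 90.2)² + (y + 88.8)² = 142.08²; (x − 98.1)² + (y + 51.0)² = 110.33²; (x + 50.4)² + (y + 64.0)² = 146.35².
Subtracting the A equation from the B and C equations removes the quadratic terms:
15.8 x + 75.6 y = 4217.15
-281.2 x + 49.6 y = -10616.92
Solving the 2×2 system: x ≈ 45.9, y ≈ 46.2 km.

45.9 km east, 46.2 km north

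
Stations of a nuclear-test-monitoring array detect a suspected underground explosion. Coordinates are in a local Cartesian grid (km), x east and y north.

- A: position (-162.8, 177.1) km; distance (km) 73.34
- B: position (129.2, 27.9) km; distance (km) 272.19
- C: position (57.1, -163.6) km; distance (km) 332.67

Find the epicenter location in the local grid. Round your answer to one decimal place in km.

(-129.8, 111.6)

Circle about each station: (x + 162.8)² + (y − 177.1)² = 73.34²; (x − 129.2)² + (y − 27.9)² = 272.19²; (x − 57.1)² + (y + 163.6)² = 332.67².
Subtracting the A equation from the B and C equations removes the quadratic terms:
584.0 x − 298.4 y = -109105.84
439.8 x − 681.4 y = -133133.45
Solving the 2×2 system: x ≈ -129.8, y ≈ 111.6 km.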